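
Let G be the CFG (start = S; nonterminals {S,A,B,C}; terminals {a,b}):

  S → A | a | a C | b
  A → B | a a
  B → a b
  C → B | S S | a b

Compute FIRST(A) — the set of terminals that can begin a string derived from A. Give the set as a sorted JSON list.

FIRST iteration:
round 1:
  A via A→a a: +{a}
  B via B→a b: +{a}
  C via C→B: +{a}
  S via S→A: +{a}
  S via S→b: +{b}
  FIRST(S)={a,b}  FIRST(A)={a}  FIRST(B)={a}  FIRST(C)={a}
round 2:
  C via C→S S: +{b}
  FIRST(S)={a,b}  FIRST(A)={a}  FIRST(B)={a}  FIRST(C)={a,b}
round 3: (no change)
  FIRST(S)={a,b}  FIRST(A)={a}  FIRST(B)={a}  FIRST(C)={a,b}

FIRST(A) = ["a"]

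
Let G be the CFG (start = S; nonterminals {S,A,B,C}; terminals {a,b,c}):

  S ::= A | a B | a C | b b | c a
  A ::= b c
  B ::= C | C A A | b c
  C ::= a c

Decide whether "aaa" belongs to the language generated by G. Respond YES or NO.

Convert to CNF:
  S -> T0 T0 | T0 T1 | T1 T2 | T2 B | T2 C
  A -> T0 T1
  B -> C X3 | T0 T1 | T2 T1
  C -> T2 T1
  T0 -> b
  T1 -> c
  T2 -> a
  X3 -> A A

Fill CYK table bottom-up:
  cell(0,0) a: {T2}  orig:{}
  cell(1,1) a: {T2}  orig:{}
  cell(2,2) a: {T2}  orig:{}
  cell(0,1) aa: ∅
  cell(1,2) aa: ∅
  cell(0,2) aaa: ∅

S ∉ T[0,2] ⇒ NO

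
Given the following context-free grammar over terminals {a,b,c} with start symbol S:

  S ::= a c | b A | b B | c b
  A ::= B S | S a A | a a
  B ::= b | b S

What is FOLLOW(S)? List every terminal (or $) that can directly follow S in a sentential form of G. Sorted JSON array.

Compute FIRST by fixpoint:
iter 1:
  A via A→a a: +{a}
  B via B→b: +{b}
  S via S→a c: +{a}
  S via S→b A: +{b}
  S via S→c b: +{c}
  S: {a,b,c}  A: {a}  B: {b}
iter 2:
  A via A→B S: +{b}
  A via A→S a A: +{c}
  S: {a,b,c}  A: {a,b,c}  B: {b}
iter 3: done
  S: {a,b,c}  A: {a,b,c}  B: {b}

Compute FOLLOW by fixpoint:
seed FOLLOW(S) with $
round 1:
  A→B S: FOLLOW(B) ⊇ FIRST(S) = {a,b,c}; new: +{a,b,c}
  A→S a A: FOLLOW(S) ⊇ FIRST(a) = {a}; new: +{a}
  B→b S: FOLLOW(S) ⊇ FOLLOW(B) ⊇ {a,b,c}; new: +{b,c}
  S→b A: FOLLOW(A) ⊇ FOLLOW(S) ⊇ {$,a,b,c}; new: +{$,a,b,c}
  S→b B: FOLLOW(B) ⊇ FOLLOW(S) ⊇ {$,a,b,c}; new: +{$}
  S: {$,a,b,c}  A: {$,a,b,c}  B: {$,a,b,c}
round 2: — fixpoint
  S: {$,a,b,c}  A: {$,a,b,c}  B: {$,a,b,c}

FOLLOW(S) = ["$", "a", "b", "c"]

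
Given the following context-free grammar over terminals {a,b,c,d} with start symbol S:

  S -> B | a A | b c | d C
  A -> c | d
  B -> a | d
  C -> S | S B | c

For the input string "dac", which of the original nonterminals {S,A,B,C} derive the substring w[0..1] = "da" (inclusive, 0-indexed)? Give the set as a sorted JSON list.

CNF form of G:
  S -> T0 A | T1 T2 | T3 C | a | d
  A -> c | d
  B -> a | d
  C -> S B | T0 A | T1 T2 | T3 C | a | c | d
  T0 -> a
  T1 -> b
  T2 -> c
  T3 -> d

CYK table (by increasing span), restricted to cells inside w[0..1]:
  T[0,0] 'd' = {A,B,C,S,T3}  orig:{A,B,C,S}
  T[1,1] 'a' = {B,C,S,T0}  orig:{B,C,S}
  T[0,1] 'da' = {C,S}

Original NTs in T[0,1] deriving "da": ["C", "S"]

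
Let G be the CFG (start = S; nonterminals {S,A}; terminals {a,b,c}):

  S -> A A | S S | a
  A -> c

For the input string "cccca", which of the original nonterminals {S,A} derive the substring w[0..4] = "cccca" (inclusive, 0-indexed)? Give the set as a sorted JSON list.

Convert to CNF:
  S -> A A | S S | a
  A -> c

CYK fill — only the sub-triangle for w[0..4]:
  T[0,0] 'c' = {A}
  T[1,1] 'c' = {A}
  T[2,2] 'c' = {A}
  T[3,3] 'c' = {A}
  T[4,4] 'a' = {S}
  T[0,1] 'cc' = {S}
  T[1,2] 'cc' = {S}
  T[2,3] 'cc' = {S}
  T[3,4] 'ca' = ∅
  T[0,2] 'ccc' = ∅
  T[1,3] 'ccc' = ∅
  T[2,4] 'cca' = {S}
  T[0,3] 'cccc' = {S}
  T[1,4] 'ccca' = ∅
  T[0,4] 'cccca' = {S}

Original NTs in T[0,4] deriving "cccca": ["S"]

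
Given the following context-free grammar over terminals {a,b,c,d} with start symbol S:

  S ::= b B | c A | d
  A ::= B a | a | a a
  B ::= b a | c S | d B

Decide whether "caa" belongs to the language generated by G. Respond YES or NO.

CNF form of G:
  S -> T1 B | T2 A | d
  A -> B T0 | T0 T0 | a
  B -> T1 T0 | T2 S | T3 B
  T0 -> a
  T1 -> b
  T2 -> c
  T3 -> d

Fill CYK table bottom-up:
  cell(0,0) c: {T2}  orig:{}
  cell(1,1) a: {A,T0}  orig:{A}
  cell(2,2) a: {A,T0}  orig:{A}
  cell(0,1) ca: {S}
  cell(1,2) aa: {A}
  cell(0,2) caa: {S}

S ∈ T[0,2] ⇒ YES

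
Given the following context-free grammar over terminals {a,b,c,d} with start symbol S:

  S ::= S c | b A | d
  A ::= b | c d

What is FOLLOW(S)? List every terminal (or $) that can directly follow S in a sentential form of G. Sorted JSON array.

FIRST iteration:
pass 1:
  A via A→b: +{b}
  A via A→c d: +{c}
  S via S→b A: +{b}
  S via S→d: +{d}
  FIRST(S)={b,d}  FIRST(A)={b,c}
pass 2: (no change)
  FIRST(S)={b,d}  FIRST(A)={b,c}

Compute FOLLOW by fixpoint:
initialize: $ ∈ FOLLOW(S)
iter 1:
  S→S c: FOLLOW(S) ⊇ FIRST(c) = {c}; new: +{c}
  S→b A: FOLLOW(A) ⊇ FOLLOW(S) ⊇ {$,c}; new: +{$,c}
  FOLLOW[S]={$,c}  FOLLOW[A]={$,c}
iter 2: — fixpoint
  FOLLOW[S]={$,c}  FOLLOW[A]={$,c}

FOLLOW(S) = ["$", "c"]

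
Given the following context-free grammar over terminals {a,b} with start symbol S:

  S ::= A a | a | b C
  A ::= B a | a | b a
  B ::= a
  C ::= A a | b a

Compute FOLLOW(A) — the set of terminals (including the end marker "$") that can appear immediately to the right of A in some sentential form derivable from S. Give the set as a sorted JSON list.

Compute FIRST by fixpoint:
iter 1:
  A via A→a: +{a}
  A via A→b a: +{b}
  B via B→a: +{a}
  C via C→A a: +{a,b}
  S via S→A a: +{a,b}
  S: {a,b}  A: {a,b}  B: {a}  C: {a,b}
iter 2: — fixpoint
  S: {a,b}  A: {a,b}  B: {a}  C: {a,b}

FOLLOW iteration:
FOLLOW(S) := {$}
iter 1:
  A→B a: FOLLOW(B) ⊇ FIRST(a) = {a}; new: +{a}
  C→A a: FOLLOW(A) ⊇ FIRST(a) = {a}; new: +{a}
  S→b C: FOLLOW(C) ⊇ FOLLOW(S) ⊇ {$}; new: +{$}
  FOLLOW(S)={$}  FOLLOW(A)={a}  FOLLOW(B)={a}  FOLLOW(C)={$}
iter 2: (stable)
  FOLLOW(S)={$}  FOLLOW(A)={a}  FOLLOW(B)={a}  FOLLOW(C)={$}

FOLLOW(A) = ["a"]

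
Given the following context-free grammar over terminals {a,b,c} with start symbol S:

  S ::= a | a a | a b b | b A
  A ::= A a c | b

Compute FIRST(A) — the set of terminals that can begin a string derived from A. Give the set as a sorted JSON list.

FIRST iteration:
[1]
  A via A→b: +{b}
  S via S→a: +{a}
  S via S→b A: +{b}
  FIRST[S]={a,b}  FIRST[A]={b}
[2] (stable)
  FIRST[S]={a,b}  FIRST[A]={b}

FIRST(A) = ["b"]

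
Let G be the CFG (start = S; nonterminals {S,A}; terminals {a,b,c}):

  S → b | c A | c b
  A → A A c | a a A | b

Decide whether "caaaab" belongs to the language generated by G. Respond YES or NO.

CNF form of G:
  S -> T0 A | T0 T2 | b
  A -> A X3 | T1 X4 | b
  T0 -> c
  T1 -> a
  T2 -> b
  X3 -> A T0
  X4 -> T1 A

CYK fill:
  cell(0,0) c: {T0}  orig:{}
  cell(1,1) a: {T1}  orig:{}
  cell(2,2) a: {T1}  orig:{}
  cell(3,3) a: {T1}  orig:{}
  cell(4,4) a: {T1}  orig:{}
  cell(5,5) b: {A,S,T2}  orig:{A,S}
  cell(0,1) ca: ∅
  cell(1,2) aa: ∅
  cell(2,3) aa: ∅
  cell(3,4) aa: ∅
  cell(4,5) ab: {X4}  orig:{}
  cell(0,2) caa: ∅
  cell(1,3) aaa: ∅
  cell(2,4) aaa: ∅
  cell(3,5) aab: {A}
  cell(0,3) caaa: ∅
  cell(1,4) aaaa: ∅
  cell(2,5) aaab: {X4}  orig:{}
  cell(0,4) caaaa: ∅
  cell(1,5) aaaab: {A}
  cell(0,5) caaaab: {S}

S ∈ T[0,5] ⇒ YES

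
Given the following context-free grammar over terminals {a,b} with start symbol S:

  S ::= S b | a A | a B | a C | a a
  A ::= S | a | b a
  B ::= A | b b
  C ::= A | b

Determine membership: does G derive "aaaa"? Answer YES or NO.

Convert to CNF:
  S -> S T0 | T1 A | T1 B | T1 C | T1 T1
  A -> S T0 | T0 T1 | T1 A | T1 B | T1 C | T1 T1 | a
  B -> S T0 | T0 T0 | T0 T1 | T1 A | T1 B | T1 C | T1 T1 | a
  C -> S T0 | T0 T1 | T1 A | T1 B | T1 C | T1 T1 | a | b
  T0 -> b
  T1 -> a

CYK fill:
  [0..0]={A,B,C,T1}  "a"  orig:{A,B,C}
  [1..1]={A,B,C,T1}  "a"  orig:{A,B,C}
  [2..2]={A,B,C,T1}  "a"  orig:{A,B,C}
  [3..3]={A,B,C,T1}  "a"  orig:{A,B,C}
  [0..1]={A,B,C,S}  "aa"
  [1..2]={A,B,C,S}  "aa"
  [2..3]={A,B,C,S}  "aa"
  [0..2]={A,B,C,S}  "aaa"
  [1..3]={A,B,C,S}  "aaa"
  [0..3]={A,B,C,S}  "aaaa"

S ∈ T[0,3] ⇒ YES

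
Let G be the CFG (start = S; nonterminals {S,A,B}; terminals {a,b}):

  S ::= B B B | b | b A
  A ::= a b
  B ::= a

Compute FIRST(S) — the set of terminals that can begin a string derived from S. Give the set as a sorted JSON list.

Compute FIRST by fixpoint:
[1]
  A via A→a b: +{a}
  B via B→a: +{a}
  S via S→B B B: +{a}
  S via S→b: +{b}
  FIRST[S]={a,b}  FIRST[A]={a}  FIRST[B]={a}
[2] (stable)
  FIRST[S]={a,b}  FIRST[A]={a}  FIRST[B]={a}

FIRST(S) = ["a", "b"]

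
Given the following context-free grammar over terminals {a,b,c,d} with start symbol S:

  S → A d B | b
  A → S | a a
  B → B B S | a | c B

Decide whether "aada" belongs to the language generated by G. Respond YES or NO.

Convert to CNF:
  S -> A X5 | b
  A -> A X3 | T1 T1 | b
  B -> B X4 | T2 B | a
  T0 -> d
  T1 -> a
  T2 -> c
  X3 -> T0 B
  X4 -> B S
  X5 -> T0 B

Fill CYK table bottom-up:
  [0..0]={B,T1}  "a"  orig:{B}
  [1..1]={B,T1}  "a"  orig:{B}
  [2..2]={T0}  "d"  orig:{}
  [3..3]={B,T1}  "a"  orig:{B}
  [0..1]={A}  "aa"
  [1..2]=∅  "ad"
  [2..3]={X3,X5}  "da"  orig:{}
  [0..2]=∅  "aad"
  [1..3]=∅  "ada"
  [0..3]={A,S}  "aada"

S ∈ T[0,3] ⇒ YES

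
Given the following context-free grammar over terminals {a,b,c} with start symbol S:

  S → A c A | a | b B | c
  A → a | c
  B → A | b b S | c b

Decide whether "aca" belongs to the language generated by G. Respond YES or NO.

Convert to CNF:
  S -> A X3 | T0 B | a | c
  A -> a | c
  B -> T0 X2 | T1 T0 | a | c
  T0 -> b
  T1 -> c
  X2 -> T0 S
  X3 -> T1 A

CYK table (by increasing span):
  T[0,0] 'a' = {A,B,S}
  T[1,1] 'c' = {A,B,S,T1}  orig:{A,B,S}
  T[2,2] 'a' = {A,B,S}
  T[0,1] 'ac' = ∅
  T[1,2] 'ca' = {X3}  orig:{}
  T[0,2] 'aca' = {S}

S ∈ T[0,2] ⇒ YES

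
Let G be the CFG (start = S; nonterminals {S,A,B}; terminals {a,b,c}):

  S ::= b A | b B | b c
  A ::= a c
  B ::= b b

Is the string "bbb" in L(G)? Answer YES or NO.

Convert to CNF:
  S -> T2 A | T2 B | T2 T1
  A -> T0 T1
  B -> T2 T2
  T0 -> a
  T1 -> c
  T2 -> b

CYK fill:
  [0..0]={T2}  "b"  orig:{}
  [1..1]={T2}  "b"  orig:{}
  [2..2]={T2}  "b"  orig:{}
  [0..1]={B}  "bb"
  [1..2]={B}  "bb"
  [0..2]={S}  "bbb"

S ∈ T[0,2] ⇒ YES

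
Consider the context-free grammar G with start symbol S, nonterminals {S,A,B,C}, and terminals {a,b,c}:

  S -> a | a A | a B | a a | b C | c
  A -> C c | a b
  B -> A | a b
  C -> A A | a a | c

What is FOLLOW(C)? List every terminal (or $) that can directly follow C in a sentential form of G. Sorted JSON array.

FIRST iteration:
round 1:
  A via A→a b: +{a}
  B via B→A: +{a}
  C via C→A A: +{a}
  C via C→c: +{c}
  S via S→a: +{a}
  S via S→b C: +{b}
  S via S→c: +{c}
  FIRST[S]={a,b,c}  FIRST[A]={a}  FIRST[B]={a}  FIRST[C]={a,c}
round 2:
  A via A→C c: +{c}
  B via B→A: +{c}
  FIRST[S]={a,b,c}  FIRST[A]={a,c}  FIRST[B]={a,c}  FIRST[C]={a,c}
round 3: — fixpoint
  FIRST[S]={a,b,c}  FIRST[A]={a,c}  FIRST[B]={a,c}  FIRST[C]={a,c}

Compute FOLLOW by fixpoint:
initialize: $ ∈ FOLLOW(S)
pass 1:
  A→C c: FOLLOW(C) ⊇ FIRST(c) = {c}; new: +{c}
  C→A A: FOLLOW(A) ⊇ FIRST(A) = {a,c}; new: +{a,c}
  S→a A: FOLLOW(A) ⊇ FOLLOW(S) ⊇ {$}; new: +{$}
  S→a B: FOLLOW(B) ⊇ FOLLOW(S) ⊇ {$}; new: +{$}
  S→b C: FOLLOW(C) ⊇ FOLLOW(S) ⊇ {$}; new: +{$}
  FOLLOW[S]={$}  FOLLOW[A]={$,a,c}  FOLLOW[B]={$}  FOLLOW[C]={$,c}
pass 2: done
  FOLLOW[S]={$}  FOLLOW[A]={$,a,c}  FOLLOW[B]={$}  FOLLOW[C]={$,c}

FOLLOW(C) = ["$", "c"]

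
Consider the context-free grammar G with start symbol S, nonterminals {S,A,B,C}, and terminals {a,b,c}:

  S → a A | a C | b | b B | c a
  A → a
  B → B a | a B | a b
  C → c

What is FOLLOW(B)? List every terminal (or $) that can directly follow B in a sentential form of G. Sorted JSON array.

Compute FIRST by fixpoint:
[1]
  A via A→a: +{a}
  B via B→a B: +{a}
  C via C→c: +{c}
  S via S→a A: +{a}
  S via S→b: +{b}
  S via S→c a: +{c}
  FIRST(S)={a,b,c}  FIRST(A)={a}  FIRST(B)={a}  FIRST(C)={c}
[2] — fixpoint
  FIRST(S)={a,b,c}  FIRST(A)={a}  FIRST(B)={a}  FIRST(C)={c}

Compute FOLLOW by fixpoint:
seed FOLLOW(S) with $
pass 1:
  B→B a: FOLLOW(B) ⊇ FIRST(a) = {a}; new: +{a}
  S→a A: FOLLOW(A) ⊇ FOLLOW(S) ⊇ {$}; new: +{$}
  S→a C: FOLLOW(C) ⊇ FOLLOW(S) ⊇ {$}; new: +{$}
  S→b B: FOLLOW(B) ⊇ FOLLOW(S) ⊇ {$}; new: +{$}
  FOLLOW[S]={$}  FOLLOW[A]={$}  FOLLOW[B]={$,a}  FOLLOW[C]={$}
pass 2: (stable)
  FOLLOW[S]={$}  FOLLOW[A]={$}  FOLLOW[B]={$,a}  FOLLOW[C]={$}

FOLLOW(B) = ["$", "a"]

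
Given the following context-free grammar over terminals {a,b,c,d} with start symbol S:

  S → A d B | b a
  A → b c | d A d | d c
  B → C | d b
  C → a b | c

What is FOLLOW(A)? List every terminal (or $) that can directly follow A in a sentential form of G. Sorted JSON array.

Compute FIRST by fixpoint:
[1]
  A via A→b c: +{b}
  A via A→d A d: +{d}
  B via B→d b: +{d}
  C via C→a b: +{a}
  C via C→c: +{c}
  S via S→A d B: +{b,d}
  FIRST[S]={b,d}  FIRST[A]={b,d}  FIRST[B]={d}  FIRST[C]={a,c}
[2]
  B via B→C: +{a,c}
  FIRST[S]={b,d}  FIRST[A]={b,d}  FIRST[B]={a,c,d}  FIRST[C]={a,c}
[3] — fixpoint
  FIRST[S]={b,d}  FIRST[A]={b,d}  FIRST[B]={a,c,d}  FIRST[C]={a,c}

Compute FOLLOW by fixpoint:
initialize: $ ∈ FOLLOW(S)
[1]
  A→d A d: FOLLOW(A) ⊇ FIRST(d) = {d}; new: +{d}
  S→A d B: FOLLOW(B) ⊇ FOLLOW(S) ⊇ {$}; new: +{$}
  FOLLOW[S]={$}  FOLLOW[A]={d}  FOLLOW[B]={$}  FOLLOW[C]={}
[2]
  B→C: FOLLOW(C) ⊇ FOLLOW(B) ⊇ {$}; new: +{$}
  FOLLOW[S]={$}  FOLLOW[A]={d}  FOLLOW[B]={$}  FOLLOW[C]={$}
[3] (stable)
  FOLLOW[S]={$}  FOLLOW[A]={d}  FOLLOW[B]={$}  FOLLOW[C]={$}

FOLLOW(A) = ["d"]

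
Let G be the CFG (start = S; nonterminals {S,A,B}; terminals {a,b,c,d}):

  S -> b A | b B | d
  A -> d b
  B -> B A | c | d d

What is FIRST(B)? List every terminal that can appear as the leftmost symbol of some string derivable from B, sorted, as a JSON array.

Compute FIRST by fixpoint:
iter 1:
  A via A→d b: +{d}
  B via B→c: +{c}
  B via B→d d: +{d}
  S via S→b A: +{b}
  S via S→d: +{d}
  FIRST(S)={b,d}  FIRST(A)={d}  FIRST(B)={c,d}
iter 2: (no change)
  FIRST(S)={b,d}  FIRST(A)={d}  FIRST(B)={c,d}

FIRST(B) = ["c", "d"]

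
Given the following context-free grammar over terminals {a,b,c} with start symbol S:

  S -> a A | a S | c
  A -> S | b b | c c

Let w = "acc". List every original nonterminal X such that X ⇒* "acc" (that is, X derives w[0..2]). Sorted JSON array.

Convert to CNF:
  S -> T0 A | T0 S | c
  A -> T0 A | T0 S | T1 T1 | T2 T2 | c
  T0 -> a
  T1 -> b
  T2 -> c

Fill CYK table bottom-up, restricted to cells inside w[0..2]:
  cell(0,0) a: {T0}  orig:{}
  cell(1,1) c: {A,S,T2}  orig:{A,S}
  cell(2,2) c: {A,S,T2}  orig:{A,S}
  cell(0,1) ac: {A,S}
  cell(1,2) cc: {A}
  cell(0,2) acc: {A,S}

Original NTs in T[0,2] deriving "acc": ["A", "S"]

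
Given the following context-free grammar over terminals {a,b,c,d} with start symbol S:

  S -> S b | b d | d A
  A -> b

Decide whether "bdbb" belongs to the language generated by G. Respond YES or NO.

Convert to CNF:
  S -> S T0 | T0 T1 | T1 A
  A -> b
  T0 -> b
  T1 -> d

CYK fill:
  cell(0,0) b: {A,T0}  orig:{A}
  cell(1,1) d: {T1}  orig:{}
  cell(2,2) b: {A,T0}  orig:{A}
  cell(3,3) b: {A,T0}  orig:{A}
  cell(0,1) bd: {S}
  cell(1,2) db: {S}
  cell(2,3) bb: ∅
  cell(0,2) bdb: {S}
  cell(1,3) dbb: {S}
  cell(0,3) bdbb: {S}

S ∈ T[0,3] ⇒ YES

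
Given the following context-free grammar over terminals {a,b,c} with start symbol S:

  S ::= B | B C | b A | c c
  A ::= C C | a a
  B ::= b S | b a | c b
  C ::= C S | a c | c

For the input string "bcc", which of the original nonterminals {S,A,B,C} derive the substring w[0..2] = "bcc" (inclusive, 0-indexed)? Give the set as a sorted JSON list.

CNF form of G:
  S -> B C | T1 A | T1 S | T1 T0 | T2 T1 | T2 T2
  A -> C C | T0 T0
  B -> T1 S | T1 T0 | T2 T1
  C -> C S | T0 T2 | c
  T0 -> a
  T1 -> b
  T2 -> c

CYK table (by increasing span) — only the sub-triangle for w[0..2]:
  cell(0,0) b: {T1}  orig:{}
  cell(1,1) c: {C,T2}  orig:{C}
  cell(2,2) c: {C,T2}  orig:{C}
  cell(0,1) bc: ∅
  cell(1,2) cc: {A,S}
  cell(0,2) bcc: {B,S}

Original NTs in T[0,2] deriving "bcc": ["B", "S"]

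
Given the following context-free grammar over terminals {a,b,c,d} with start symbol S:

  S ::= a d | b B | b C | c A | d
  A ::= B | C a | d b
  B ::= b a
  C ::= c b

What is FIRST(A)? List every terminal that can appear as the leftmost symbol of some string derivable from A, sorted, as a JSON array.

FIRST iteration:
iter 1:
  A via A→d b: +{d}
  B via B→b a: +{b}
  C via C→c b: +{c}
  S via S→a d: +{a}
  S via S→b B: +{b}
  S via S→c A: +{c}
  S via S→d: +{d}
  FIRST(S)={a,b,c,d}  FIRST(A)={d}  FIRST(B)={b}  FIRST(C)={c}
iter 2:
  A via A→B: +{b}
  A via A→C a: +{c}
  FIRST(S)={a,b,c,d}  FIRST(A)={b,c,d}  FIRST(B)={b}  FIRST(C)={c}
iter 3: (stable)
  FIRST(S)={a,b,c,d}  FIRST(A)={b,c,d}  FIRST(B)={b}  FIRST(C)={c}

FIRST(A) = ["b", "c", "d"]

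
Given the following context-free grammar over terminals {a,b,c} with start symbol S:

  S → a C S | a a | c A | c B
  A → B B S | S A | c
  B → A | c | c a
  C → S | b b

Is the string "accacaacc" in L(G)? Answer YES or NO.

CNF form of G:
  S -> T0 A | T0 B | T1 T1 | T1 X6
  A -> B X3 | S A | c
  B -> B X4 | S A | T0 T1 | c
  C -> T0 A | T0 B | T1 T1 | T1 X5 | T2 T2
  T0 -> c
  T1 -> a
  T2 -> b
  X3 -> B S
  X4 -> B S
  X5 -> C S
  X6 -> C S

Fill CYK table bottom-up:
  T[0,0] 'a' = {T1}  orig:{}
  T[1,1] 'c' = {A,B,T0}  orig:{A,B}
  T[2,2] 'c' = {A,B,T0}  orig:{A,B}
  T[3,3] 'a' = {T1}  orig:{}
  T[4,4] 'c' = {A,B,T0}  orig:{A,B}
  T[5,5] 'a' = {T1}  orig:{}
  T[6,6] 'a' = {T1}  orig:{}
  T[7,7] 'c' = {A,B,T0}  orig:{A,B}
  T[8,8] 'c' = {A,B,T0}  orig:{A,B}
  T[0,1] 'ac' = ∅
  T[1,2] 'cc' = {C,S}
  T[2,3] 'ca' = {B}
  T[3,4] 'ac' = ∅
  T[4,5] 'ca' = {B}
  T[5,6] 'aa' = {C,S}
  T[6,7] 'ac' = ∅
  T[7,8] 'cc' = {C,S}
  T[0,2] 'acc' = ∅
  T[1,3] 'cca' = {C,S}
  T[2,4] 'cac' = ∅
  T[3,5] 'aca' = ∅
  T[4,6] 'caa' = {X3,X4}  orig:{}
  T[5,7] 'aac' = {A,B}
  T[6,8] 'acc' = ∅
  T[0,3] 'acca' = ∅
  T[1,4] 'ccac' = {A,B}
  T[2,5] 'caca' = ∅
  T[3,6] 'acaa' = ∅
  T[4,7] 'caac' = {C,S}
  T[5,8] 'aacc' = {X5,X6}  orig:{}
  T[0,4] 'accac' = ∅
  T[1,5] 'ccaca' = ∅
  T[2,6] 'cacaa' = {A,B}
  T[3,7] 'acaac' = ∅
  T[4,8] 'caacc' = {A,B}
  T[0,5] 'accaca' = ∅
  T[1,6] 'ccacaa' = {C,S,X3,X4}  orig:{C,S}
  T[2,7] 'cacaac' = {X3,X4}  orig:{}
  T[3,8] 'acaacc' = ∅
  T[0,6] 'accacaa' = ∅
  T[1,7] 'ccacaac' = {A,B,X5,X6}  orig:{A,B}
  T[2,8] 'cacaacc' = {X3,X4}  orig:{}
  T[0,7] 'accacaac' = {C,S}
  T[1,8] 'ccacaacc' = {A,B,X5,X6}  orig:{A,B}
  T[0,8] 'accacaacc' = {A,B,C,S}

S ∈ T[0,8] ⇒ YES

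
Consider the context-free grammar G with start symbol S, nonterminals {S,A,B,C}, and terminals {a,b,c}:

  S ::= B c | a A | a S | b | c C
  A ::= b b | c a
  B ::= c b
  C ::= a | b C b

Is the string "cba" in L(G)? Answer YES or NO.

Convert to CNF:
  S -> B T1 | T1 C | T2 A | T2 S | b
  A -> T0 T0 | T1 T2
  B -> T1 T0
  C -> T0 X3 | a
  T0 -> b
  T1 -> c
  T2 -> a
  X3 -> C T0

Fill CYK table bottom-up:
  T[0,0] 'c' = {T1}  orig:{}
  T[1,1] 'b' = {S,T0}  orig:{S}
  T[2,2] 'a' = {C,T2}  orig:{C}
  T[0,1] 'cb' = {B}
  T[1,2] 'ba' = ∅
  T[0,2] 'cba' = ∅

S ∉ T[0,2] ⇒ NO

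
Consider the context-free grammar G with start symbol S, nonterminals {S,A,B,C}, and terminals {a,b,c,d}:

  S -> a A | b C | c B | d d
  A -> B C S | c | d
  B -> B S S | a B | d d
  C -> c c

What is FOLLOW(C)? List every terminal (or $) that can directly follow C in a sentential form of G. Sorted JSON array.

FIRST iteration:
round 1:
  A via A→c: +{c}
  A via A→d: +{d}
  B via B→a B: +{a}
  B via B→d d: +{d}
  C via C→c c: +{c}
  S via S→a A: +{a}
  S via S→b C: +{b}
  S via S→c B: +{c}
  S via S→d d: +{d}
  S: {a,b,c,d}  A: {c,d}  B: {a,d}  C: {c}
round 2:
  A via A→B C S: +{a}
  S: {a,b,c,d}  A: {a,c,d}  B: {a,d}  C: {c}
round 3: — fixpoint
  S: {a,b,c,d}  A: {a,c,d}  B: {a,d}  C: {c}

FOLLOW sets:
FOLLOW(S) := {$}
round 1:
  A→B C S: FOLLOW(B) ⊇ FIRST(C) = {c}; new: +{c}
  A→B C S: FOLLOW(C) ⊇ FIRST(S) = {a,b,c,d}; new: +{a,b,c,d}
  B→B S S: FOLLOW(B) ⊇ FIRST(S) = {a,b,c,d}; new: +{a,b,d}
  B→B S S: FOLLOW(S) ⊇ FIRST(S) = {a,b,c,d}; new: +{a,b,c,d}
  S→a A: FOLLOW(A) ⊇ FOLLOW(S) ⊇ {$,a,b,c,d}; new: +{$,a,b,c,d}
  S→b C: FOLLOW(C) ⊇ FOLLOW(S) ⊇ {$,a,b,c,d}; new: +{$}
  S→c B: FOLLOW(B) ⊇ FOLLOW(S) ⊇ {$,a,b,c,d}; new: +{$}
  FOLLOW[S]={$,a,b,c,d}  FOLLOW[A]={$,a,b,c,d}  FOLLOW[B]={$,a,b,c,d}  FOLLOW[C]={$,a,b,c,d}
round 2: (stable)
  FOLLOW[S]={$,a,b,c,d}  FOLLOW[A]={$,a,b,c,d}  FOLLOW[B]={$,a,b,c,d}  FOLLOW[C]={$,a,b,c,d}

FOLLOW(C) = ["$", "a", "b", "c", "d"]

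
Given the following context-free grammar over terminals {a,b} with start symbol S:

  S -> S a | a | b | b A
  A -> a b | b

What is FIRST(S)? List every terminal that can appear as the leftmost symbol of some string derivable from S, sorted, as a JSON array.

FIRST sets, iterate to fixpoint:
pass 1:
  A via A→a b: +{a}
  A via A→b: +{b}
  S via S→a: +{a}
  S via S→b: +{b}
  S: {a,b}  A: {a,b}
pass 2: (no change)
  S: {a,b}  A: {a,b}

FIRST(S) = ["a", "b"]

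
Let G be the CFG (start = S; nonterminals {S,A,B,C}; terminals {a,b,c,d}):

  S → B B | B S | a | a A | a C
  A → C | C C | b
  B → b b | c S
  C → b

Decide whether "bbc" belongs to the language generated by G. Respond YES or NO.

Convert to CNF:
  S -> B B | B S | T2 A | T2 C | a
  A -> C C | b
  B -> T0 T0 | T1 S
  C -> b
  T0 -> b
  T1 -> c
  T2 -> a

CYK table (by increasing span):
  [0..0]={A,C,T0}  "b"  orig:{A,C}
  [1..1]={A,C,T0}  "b"  orig:{A,C}
  [2..2]={T1}  "c"  orig:{}
  [0..1]={A,B}  "bb"
  [1..2]=∅  "bc"
  [0..2]=∅  "bbc"

S ∉ T[0,2] ⇒ NO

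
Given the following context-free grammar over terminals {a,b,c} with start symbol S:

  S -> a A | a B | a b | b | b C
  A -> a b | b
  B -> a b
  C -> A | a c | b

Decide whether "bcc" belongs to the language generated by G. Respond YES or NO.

CNF form of G:
  S -> T0 A | T0 B | T0 T1 | T1 C | b
  A -> T0 T1 | b
  B -> T0 T1
  C -> T0 T1 | T0 T2 | b
  T0 -> a
  T1 -> b
  T2 -> c

CYK fill:
  T[0,0] 'b' = {A,C,S,T1}  orig:{A,C,S}
  T[1,1] 'c' = {T2}  orig:{}
  T[2,2] 'c' = {T2}  orig:{}
  T[0,1] 'bc' = ∅
  T[1,2] 'cc' = ∅
  T[0,2] 'bcc' = ∅

S ∉ T[0,2] ⇒ NO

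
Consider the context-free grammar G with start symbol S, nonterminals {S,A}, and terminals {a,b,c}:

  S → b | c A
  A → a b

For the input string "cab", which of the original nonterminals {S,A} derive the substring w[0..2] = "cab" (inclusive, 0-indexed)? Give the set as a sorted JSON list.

Convert to CNF:
  S -> T2 A | b
  A -> T0 T1
  T0 -> a
  T1 -> b
  T2 -> c

CYK table (by increasing span) (cells [i..j] with 0 ≤ i ≤ j ≤ 2 only):
  cell(0,0) c: {T2}  orig:{}
  cell(1,1) a: {T0}  orig:{}
  cell(2,2) b: {S,T1}  orig:{S}
  cell(0,1) ca: ∅
  cell(1,2) ab: {A}
  cell(0,2) cab: {S}

Original NTs in T[0,2] deriving "cab": ["S"]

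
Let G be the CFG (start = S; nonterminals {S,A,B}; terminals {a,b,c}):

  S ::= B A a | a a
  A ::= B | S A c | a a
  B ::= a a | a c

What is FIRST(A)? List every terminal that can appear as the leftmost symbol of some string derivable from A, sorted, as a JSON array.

Compute FIRST by fixpoint:
pass 1:
  A via A→a a: +{a}
  B via B→a a: +{a}
  S via S→B A a: +{a}
  FIRST(S)={a}  FIRST(A)={a}  FIRST(B)={a}
pass 2: — fixpoint
  FIRST(S)={a}  FIRST(A)={a}  FIRST(B)={a}

FIRST(A) = ["a"]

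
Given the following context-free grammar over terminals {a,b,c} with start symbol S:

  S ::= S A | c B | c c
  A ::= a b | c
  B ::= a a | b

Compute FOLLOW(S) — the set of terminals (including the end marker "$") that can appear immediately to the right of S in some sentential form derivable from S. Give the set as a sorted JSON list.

Compute FIRST by fixpoint:
[1]
  A via A→a b: +{a}
  A via A→c: +{c}
  B via B→a a: +{a}
  B via B→b: +{b}
  S via S→c B: +{c}
  FIRST(S)={c}  FIRST(A)={a,c}  FIRST(B)={a,b}
[2] done
  FIRST(S)={c}  FIRST(A)={a,c}  FIRST(B)={a,b}

Compute FOLLOW by fixpoint:
seed FOLLOW(S) with $
[1]
  S→S A: FOLLOW(S) ⊇ FIRST(A) = {a,c}; new: +{a,c}
  S→S A: FOLLOW(A) ⊇ FOLLOW(S) ⊇ {$,a,c}; new: +{$,a,c}
  S→c B: FOLLOW(B) ⊇ FOLLOW(S) ⊇ {$,a,c}; new: +{$,a,c}
  FOLLOW[S]={$,a,c}  FOLLOW[A]={$,a,c}  FOLLOW[B]={$,a,c}
[2] (no change)
  FOLLOW[S]={$,a,c}  FOLLOW[A]={$,a,c}  FOLLOW[B]={$,a,c}

FOLLOW(S) = ["$", "a", "c"]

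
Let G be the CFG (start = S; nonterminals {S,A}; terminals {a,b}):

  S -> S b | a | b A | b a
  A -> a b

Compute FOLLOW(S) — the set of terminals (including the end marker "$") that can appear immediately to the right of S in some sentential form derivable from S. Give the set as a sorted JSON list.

Compute FIRST by fixpoint:
pass 1:
  A via A→a b: +{a}
  S via S→a: +{a}
  S via S→b A: +{b}
  S: {a,b}  A: {a}
pass 2: (no change)
  S: {a,b}  A: {a}

Compute FOLLOW by fixpoint:
initialize: $ ∈ FOLLOW(S)
iter 1:
  S→S b: FOLLOW(S) ⊇ FIRST(b) = {b}; new: +{b}
  S→b A: FOLLOW(A) ⊇ FOLLOW(S) ⊇ {$,b}; new: +{$,b}
  FOLLOW(S)={$,b}  FOLLOW(A)={$,b}
iter 2: (stable)
  FOLLOW(S)={$,b}  FOLLOW(A)={$,b}

FOLLOW(S) = ["$", "b"]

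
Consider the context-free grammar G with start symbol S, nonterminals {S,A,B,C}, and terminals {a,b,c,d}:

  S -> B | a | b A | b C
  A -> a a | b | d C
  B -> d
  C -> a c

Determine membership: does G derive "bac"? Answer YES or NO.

CNF form of G:
  S -> T3 A | T3 C | a | d
  A -> T0 T0 | T1 C | b
  B -> d
  C -> T0 T2
  T0 -> a
  T1 -> d
  T2 -> c
  T3 -> b

CYK fill:
  [0..0]={A,T3}  "b"  orig:{A}
  [1..1]={S,T0}  "a"  orig:{S}
  [2..2]={T2}  "c"  orig:{}
  [0..1]=∅  "ba"
  [1..2]={C}  "ac"
  [0..2]={S}  "bac"

S ∈ T[0,2] ⇒ YES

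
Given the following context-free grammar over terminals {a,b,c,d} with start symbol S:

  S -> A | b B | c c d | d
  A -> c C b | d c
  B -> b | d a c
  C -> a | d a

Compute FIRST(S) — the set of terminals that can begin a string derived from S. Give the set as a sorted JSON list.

Compute FIRST by fixpoint:
iter 1:
  A via A→c C b: +{c}
  A via A→d c: +{d}
  B via B→b: +{b}
  B via B→d a c: +{d}
  C via C→a: +{a}
  C via C→d a: +{d}
  S via S→A: +{c,d}
  S via S→b B: +{b}
  FIRST[S]={b,c,d}  FIRST[A]={c,d}  FIRST[B]={b,d}  FIRST[C]={a,d}
iter 2: (no change)
  FIRST[S]={b,c,d}  FIRST[A]={c,d}  FIRST[B]={b,d}  FIRST[C]={a,d}

FIRST(S) = ["b", "c", "d"]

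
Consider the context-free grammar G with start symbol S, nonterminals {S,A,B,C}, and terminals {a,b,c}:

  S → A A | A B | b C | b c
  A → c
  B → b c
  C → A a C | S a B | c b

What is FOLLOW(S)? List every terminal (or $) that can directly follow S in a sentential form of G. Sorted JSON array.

FIRST sets, iterate to fixpoint:
pass 1:
  A via A→c: +{c}
  B via B→b c: +{b}
  C via C→A a C: +{c}
  S via S→A A: +{c}
  S via S→b C: +{b}
  FIRST(S)={b,c}  FIRST(A)={c}  FIRST(B)={b}  FIRST(C)={c}
pass 2:
  C via C→S a B: +{b}
  FIRST(S)={b,c}  FIRST(A)={c}  FIRST(B)={b}  FIRST(C)={b,c}
pass 3: (no change)
  FIRST(S)={b,c}  FIRST(A)={c}  FIRST(B)={b}  FIRST(C)={b,c}

FOLLOW iteration:
seed FOLLOW(S) with $
round 1:
  C→A a C: FOLLOW(A) ⊇ FIRST(a) = {a}; new: +{a}
  C→S a B: FOLLOW(S) ⊇ FIRST(a) = {a}; new: +{a}
  S→A A: FOLLOW(A) ⊇ FIRST(A) = {c}; new: +{c}
  S→A A: FOLLOW(A) ⊇ FOLLOW(S) ⊇ {$,a}; new: +{$}
  S→A B: FOLLOW(A) ⊇ FIRST(B) = {b}; new: +{b}
  S→A B: FOLLOW(B) ⊇ FOLLOW(S) ⊇ {$,a}; new: +{$,a}
  S→b C: FOLLOW(C) ⊇ FOLLOW(S) ⊇ {$,a}; new: +{$,a}
  S: {$,a}  A: {$,a,b,c}  B: {$,a}  C: {$,a}
round 2: done
  S: {$,a}  A: {$,a,b,c}  B: {$,a}  C: {$,a}

FOLLOW(S) = ["$", "a"]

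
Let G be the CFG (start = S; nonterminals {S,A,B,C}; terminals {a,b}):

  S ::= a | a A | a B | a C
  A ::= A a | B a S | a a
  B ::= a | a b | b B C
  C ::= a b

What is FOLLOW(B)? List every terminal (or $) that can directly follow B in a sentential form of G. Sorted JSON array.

FIRST sets, iterate to fixpoint:
[1]
  A via A→a a: +{a}
  B via B→a: +{a}
  B via B→b B C: +{b}
  C via C→a b: +{a}
  S via S→a: +{a}
  FIRST[S]={a}  FIRST[A]={a}  FIRST[B]={a,b}  FIRST[C]={a}
[2]
  A via A→B a S: +{b}
  FIRST[S]={a}  FIRST[A]={a,b}  FIRST[B]={a,b}  FIRST[C]={a}
[3] (stable)
  FIRST[S]={a}  FIRST[A]={a,b}  FIRST[B]={a,b}  FIRST[C]={a}

FOLLOW sets:
seed FOLLOW(S) with $
round 1:
  A→A a: FOLLOW(A) ⊇ FIRST(a) = {a}; new: +{a}
  A→B a S: FOLLOW(B) ⊇ FIRST(a) = {a}; new: +{a}
  A→B a S: FOLLOW(S) ⊇ FOLLOW(A) ⊇ {a}; new: +{a}
  B→b B C: FOLLOW(C) ⊇ FOLLOW(B) ⊇ {a}; new: +{a}
  S→a A: FOLLOW(A) ⊇ FOLLOW(S) ⊇ {$,a}; new: +{$}
  S→a B: FOLLOW(B) ⊇ FOLLOW(S) ⊇ {$,a}; new: +{$}
  S→a C: FOLLOW(C) ⊇ FOLLOW(S) ⊇ {$,a}; new: +{$}
  FOLLOW[S]={$,a}  FOLLOW[A]={$,a}  FOLLOW[B]={$,a}  FOLLOW[C]={$,a}
round 2: (no change)
  FOLLOW[S]={$,a}  FOLLOW[A]={$,a}  FOLLOW[B]={$,a}  FOLLOW[C]={$,a}

FOLLOW(B) = ["$", "a"]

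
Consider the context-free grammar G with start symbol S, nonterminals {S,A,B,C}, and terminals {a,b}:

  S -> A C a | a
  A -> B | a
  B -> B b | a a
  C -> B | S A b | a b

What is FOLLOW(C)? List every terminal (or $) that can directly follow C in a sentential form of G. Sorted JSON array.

FIRST iteration:
iter 1:
  A via A→a: +{a}
  B via B→a a: +{a}
  C via C→B: +{a}
  S via S→A C a: +{a}
  FIRST(S)={a}  FIRST(A)={a}  FIRST(B)={a}  FIRST(C)={a}
iter 2: — fixpoint
  FIRST(S)={a}  FIRST(A)={a}  FIRST(B)={a}  FIRST(C)={a}

FOLLOW iteration:
FOLLOW(S) := {$}
round 1:
  B→B b: FOLLOW(B) ⊇ FIRST(b) = {b}; new: +{b}
  C→S A b: FOLLOW(S) ⊇ FIRST(A) = {a}; new: +{a}
  C→S A b: FOLLOW(A) ⊇ FIRST(b) = {b}; new: +{b}
  S→A C a: FOLLOW(A) ⊇ FIRST(C) = {a}; new: +{a}
  S→A C a: FOLLOW(C) ⊇ FIRST(a) = {a}; new: +{a}
  FOLLOW[S]={$,a}  FOLLOW[A]={a,b}  FOLLOW[B]={b}  FOLLOW[C]={a}
round 2:
  A→B: FOLLOW(B) ⊇ FOLLOW(A) ⊇ {a,b}; new: +{a}
  FOLLOW[S]={$,a}  FOLLOW[A]={a,b}  FOLLOW[B]={a,b}  FOLLOW[C]={a}
round 3: — fixpoint
  FOLLOW[S]={$,a}  FOLLOW[A]={a,b}  FOLLOW[B]={a,b}  FOLLOW[C]={a}

FOLLOW(C) = ["a"]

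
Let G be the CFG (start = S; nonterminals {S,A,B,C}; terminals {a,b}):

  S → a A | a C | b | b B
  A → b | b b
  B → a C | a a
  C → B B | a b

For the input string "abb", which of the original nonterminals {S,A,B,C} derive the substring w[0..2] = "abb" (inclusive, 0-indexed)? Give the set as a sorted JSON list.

CNF form of G:
  S -> T0 B | T1 A | T1 C | b
  A -> T0 T0 | b
  B -> T1 C | T1 T1
  C -> B B | T1 T0
  T0 -> b
  T1 -> a

Fill CYK table bottom-up — only the sub-triangle for w[0..2]:
  cell(0,0) a: {T1}  orig:{}
  cell(1,1) b: {A,S,T0}  orig:{A,S}
  cell(2,2) b: {A,S,T0}  orig:{A,S}
  cell(0,1) ab: {C,S}
  cell(1,2) bb: {A}
  cell(0,2) abb: {S}

Original NTs in T[0,2] deriving "abb": ["S"]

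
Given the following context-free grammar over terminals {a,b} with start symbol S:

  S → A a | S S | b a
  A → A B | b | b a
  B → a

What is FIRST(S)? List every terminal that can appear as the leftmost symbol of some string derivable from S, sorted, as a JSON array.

Compute FIRST by fixpoint:
[1]
  A via A→b: +{b}
  B via B→a: +{a}
  S via S→A a: +{b}
  FIRST(S)={b}  FIRST(A)={b}  FIRST(B)={a}
[2] done
  FIRST(S)={b}  FIRST(A)={b}  FIRST(B)={a}

FIRST(S) = ["b"]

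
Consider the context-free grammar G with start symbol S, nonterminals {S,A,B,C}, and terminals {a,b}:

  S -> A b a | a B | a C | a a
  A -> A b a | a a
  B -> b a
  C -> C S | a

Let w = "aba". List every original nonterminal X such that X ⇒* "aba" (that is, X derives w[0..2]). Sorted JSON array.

Convert to CNF:
  S -> A X3 | T1 B | T1 C | T1 T1
  A -> A X2 | T1 T1
  B -> T0 T1
  C -> C S | a
  T0 -> b
  T1 -> a
  X2 -> T0 T1
  X3 -> T0 T1

Fill CYK table bottom-up, restricted to cells inside w[0..2]:
  T[0,0] 'a' = {C,T1}  orig:{C}
  T[1,1] 'b' = {T0}  orig:{}
  T[2,2] 'a' = {C,T1}  orig:{C}
  T[0,1] 'ab' = ∅
  T[1,2] 'ba' = {B,X2,X3}  orig:{B}
  T[0,2] 'aba' = {S}

Original NTs in T[0,2] deriving "aba": ["S"]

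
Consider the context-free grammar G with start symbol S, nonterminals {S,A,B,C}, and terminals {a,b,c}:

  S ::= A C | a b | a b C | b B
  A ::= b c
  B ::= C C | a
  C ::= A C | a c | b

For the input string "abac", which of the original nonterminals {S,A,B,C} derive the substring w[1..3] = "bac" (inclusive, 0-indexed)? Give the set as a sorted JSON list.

Convert to CNF:
  S -> A C | T0 B | T2 T0 | T2 X3
  A -> T0 T1
  B -> C C | a
  C -> A C | T2 T1 | b
  T0 -> b
  T1 -> c
  T2 -> a
  X3 -> T0 C

CYK fill (cells [i..j] with 1 ≤ i ≤ j ≤ 3 only):
  cell(1,1) b: {C,T0}  orig:{C}
  cell(2,2) a: {B,T2}  orig:{B}
  cell(3,3) c: {T1}  orig:{}
  cell(1,2) ba: {S}
  cell(2,3) ac: {C}
  cell(1,3) bac: {B,X3}  orig:{B}

Original NTs in T[1,3] deriving "bac": ["B"]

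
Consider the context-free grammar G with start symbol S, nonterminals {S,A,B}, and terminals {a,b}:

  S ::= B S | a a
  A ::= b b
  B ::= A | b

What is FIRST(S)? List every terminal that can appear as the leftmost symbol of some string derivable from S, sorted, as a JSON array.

Compute FIRST by fixpoint:
iter 1:
  A via A→b b: +{b}
  B via B→A: +{b}
  S via S→B S: +{b}
  S via S→a a: +{a}
  S: {a,b}  A: {b}  B: {b}
iter 2: done
  S: {a,b}  A: {b}  B: {b}

FIRST(S) = ["a", "b"]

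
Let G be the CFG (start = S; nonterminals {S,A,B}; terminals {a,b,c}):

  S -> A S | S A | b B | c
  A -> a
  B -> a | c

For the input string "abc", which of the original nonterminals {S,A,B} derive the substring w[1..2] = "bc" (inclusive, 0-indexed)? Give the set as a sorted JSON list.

CNF form of G:
  S -> A S | S A | T0 B | c
  A -> a
  B -> a | c
  T0 -> b

Fill CYK table bottom-up — only the sub-triangle for w[1..2]:
  T[1,1] 'b' = {T0}  orig:{}
  T[2,2] 'c' = {B,S}
  T[1,2] 'bc' = {S}

Original NTs in T[1,2] deriving "bc": ["S"]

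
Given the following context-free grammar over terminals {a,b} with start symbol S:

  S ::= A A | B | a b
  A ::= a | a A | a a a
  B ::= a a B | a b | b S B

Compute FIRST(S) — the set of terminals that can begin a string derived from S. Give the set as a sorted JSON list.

FIRST iteration:
iter 1:
  A via A→a: +{a}
  B via B→a a B: +{a}
  B via B→b S B: +{b}
  S via S→A A: +{a}
  S via S→B: +{b}
  S: {a,b}  A: {a}  B: {a,b}
iter 2: — fixpoint
  S: {a,b}  A: {a}  B: {a,b}

FIRST(S) = ["a", "b"]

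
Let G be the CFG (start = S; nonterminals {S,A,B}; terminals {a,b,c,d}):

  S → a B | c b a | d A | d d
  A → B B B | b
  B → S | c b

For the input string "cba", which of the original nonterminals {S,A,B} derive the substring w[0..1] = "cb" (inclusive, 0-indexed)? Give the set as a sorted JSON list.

CNF form of G:
  S -> T0 B | T1 X6 | T3 A | T3 T3
  A -> B X4 | b
  B -> T0 B | T1 T2 | T1 X5 | T3 A | T3 T3
  T0 -> a
  T1 -> c
  T2 -> b
  T3 -> d
  X4 -> B B
  X5 -> T2 T0
  X6 -> T2 T0

CYK fill (cells [i..j] with 0 ≤ i ≤ j ≤ 1 only):
  T[0,0] 'c' = {T1}  orig:{}
  T[1,1] 'b' = {A,T2}  orig:{A}
  T[0,1] 'cb' = {B}

Original NTs in T[0,1] deriving "cb": ["B"]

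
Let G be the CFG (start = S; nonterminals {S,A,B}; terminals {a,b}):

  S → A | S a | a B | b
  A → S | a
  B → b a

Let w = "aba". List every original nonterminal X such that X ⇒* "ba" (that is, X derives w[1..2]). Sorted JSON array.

Convert to CNF:
  S -> S T0 | T0 B | a | b
  A -> S T0 | T0 B | a | b
  B -> T1 T0
  T0 -> a
  T1 -> b

CYK table (by increasing span), restricted to cells inside w[1..2]:
  T[1,1] 'b' = {A,S,T1}  orig:{A,S}
  T[2,2] 'a' = {A,S,T0}  orig:{A,S}
  T[1,2] 'ba' = {A,B,S}

Original NTs in T[1,2] deriving "ba": ["A", "B", "S"]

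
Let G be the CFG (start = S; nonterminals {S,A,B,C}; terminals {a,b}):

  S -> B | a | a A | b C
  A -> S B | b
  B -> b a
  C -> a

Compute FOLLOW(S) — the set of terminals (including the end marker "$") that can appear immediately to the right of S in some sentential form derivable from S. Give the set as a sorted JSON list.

FIRST sets, iterate to fixpoint:
[1]
  A via A→b: +{b}
  B via B→b a: +{b}
  C via C→a: +{a}
  S via S→B: +{b}
  S via S→a: +{a}
  FIRST[S]={a,b}  FIRST[A]={b}  FIRST[B]={b}  FIRST[C]={a}
[2]
  A via A→S B: +{a}
  FIRST[S]={a,b}  FIRST[A]={a,b}  FIRST[B]={b}  FIRST[C]={a}
[3] — fixpoint
  FIRST[S]={a,b}  FIRST[A]={a,b}  FIRST[B]={b}  FIRST[C]={a}

FOLLOW iteration:
seed FOLLOW(S) with $
round 1:
  A→S B: FOLLOW(S) ⊇ FIRST(B) = {b}; new: +{b}
  S→B: FOLLOW(B) ⊇ FOLLOW(S) ⊇ {$,b}; new: +{$,b}
  S→a A: FOLLOW(A) ⊇ FOLLOW(S) ⊇ {$,b}; new: +{$,b}
  S→b C: FOLLOW(C) ⊇ FOLLOW(S) ⊇ {$,b}; new: +{$,b}
  S: {$,b}  A: {$,b}  B: {$,b}  C: {$,b}
round 2: (no change)
  S: {$,b}  A: {$,b}  B: {$,b}  C: {$,b}

FOLLOW(S) = ["$", "b"]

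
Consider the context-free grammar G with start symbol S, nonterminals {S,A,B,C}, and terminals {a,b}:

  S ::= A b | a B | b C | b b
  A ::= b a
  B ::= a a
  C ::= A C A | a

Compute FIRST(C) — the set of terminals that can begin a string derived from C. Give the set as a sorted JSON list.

Compute FIRST by fixpoint:
pass 1:
  A via A→b a: +{b}
  B via B→a a: +{a}
  C via C→A C A: +{b}
  C via C→a: +{a}
  S via S→A b: +{b}
  S via S→a B: +{a}
  S: {a,b}  A: {b}  B: {a}  C: {a,b}
pass 2: — fixpoint
  S: {a,b}  A: {b}  B: {a}  C: {a,b}

FIRST(C) = ["a", "b"]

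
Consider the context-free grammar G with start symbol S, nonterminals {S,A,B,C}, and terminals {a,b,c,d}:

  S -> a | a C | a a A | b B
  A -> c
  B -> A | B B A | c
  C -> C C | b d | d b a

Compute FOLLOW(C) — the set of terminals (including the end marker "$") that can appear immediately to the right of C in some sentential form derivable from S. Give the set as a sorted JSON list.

FIRST sets, iterate to fixpoint:
pass 1:
  A via A→c: +{c}
  B via B→A: +{c}
  C via C→b d: +{b}
  C via C→d b a: +{d}
  S via S→a: +{a}
  S via S→b B: +{b}
  FIRST(S)={a,b}  FIRST(A)={c}  FIRST(B)={c}  FIRST(C)={b,d}
pass 2: (stable)
  FIRST(S)={a,b}  FIRST(A)={c}  FIRST(B)={c}  FIRST(C)={b,d}

Compute FOLLOW by fixpoint:
seed FOLLOW(S) with $
pass 1:
  B→B B A: FOLLOW(B) ⊇ FIRST(B) = {c}; new: +{c}
  B→B B A: FOLLOW(A) ⊇ FOLLOW(B) ⊇ {c}; new: +{c}
  C→C C: FOLLOW(C) ⊇ FIRST(C) = {b,d}; new: +{b,d}
  S→a C: FOLLOW(C) ⊇ FOLLOW(S) ⊇ {$}; new: +{$}
  S→a a A: FOLLOW(A) ⊇ FOLLOW(S) ⊇ {$}; new: +{$}
  S→b B: FOLLOW(B) ⊇ FOLLOW(S) ⊇ {$}; new: +{$}
  FOLLOW[S]={$}  FOLLOW[A]={$,c}  FOLLOW[B]={$,c}  FOLLOW[C]={$,b,d}
pass 2: — fixpoint
  FOLLOW[S]={$}  FOLLOW[A]={$,c}  FOLLOW[B]={$,c}  FOLLOW[C]={$,b,d}

FOLLOW(C) = ["$", "b", "d"]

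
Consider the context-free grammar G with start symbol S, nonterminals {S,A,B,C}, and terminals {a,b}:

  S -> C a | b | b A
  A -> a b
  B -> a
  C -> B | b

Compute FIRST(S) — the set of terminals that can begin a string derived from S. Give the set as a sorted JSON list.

FIRST iteration:
iter 1:
  A via A→a b: +{a}
  B via B→a: +{a}
  C via C→B: +{a}
  C via C→b: +{b}
  S via S→C a: +{a,b}
  S: {a,b}  A: {a}  B: {a}  C: {a,b}
iter 2: done
  S: {a,b}  A: {a}  B: {a}  C: {a,b}

FIRST(S) = ["a", "b"]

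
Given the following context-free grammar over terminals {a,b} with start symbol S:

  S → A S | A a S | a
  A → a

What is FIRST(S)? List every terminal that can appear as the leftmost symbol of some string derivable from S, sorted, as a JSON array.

Compute FIRST by fixpoint:
round 1:
  A via A→a: +{a}
  S via S→A S: +{a}
  FIRST[S]={a}  FIRST[A]={a}
round 2: done
  FIRST[S]={a}  FIRST[A]={a}

FIRST(S) = ["a"]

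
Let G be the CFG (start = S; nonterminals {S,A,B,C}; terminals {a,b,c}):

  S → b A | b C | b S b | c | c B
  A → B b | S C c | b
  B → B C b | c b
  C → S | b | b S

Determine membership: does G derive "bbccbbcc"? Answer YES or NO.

Convert to CNF:
  S -> T0 A | T0 C | T0 X5 | T1 B | c
  A -> B T0 | S X2 | b
  B -> B X3 | T1 T0
  C -> T0 A | T0 C | T0 S | T0 X4 | T1 B | b | c
  T0 -> b
  T1 -> c
  X2 -> C T1
  X3 -> C T0
  X4 -> S T0
  X5 -> S T0

CYK table (by increasing span):
  [0..0]={A,C,T0}  "b"  orig:{A,C}
  [1..1]={A,C,T0}  "b"  orig:{A,C}
  [2..2]={C,S,T1}  "c"  orig:{C,S}
  [3..3]={C,S,T1}  "c"  orig:{C,S}
  [4..4]={A,C,T0}  "b"  orig:{A,C}
  [5..5]={A,C,T0}  "b"  orig:{A,C}
  [6..6]={C,S,T1}  "c"  orig:{C,S}
  [7..7]={C,S,T1}  "c"  orig:{C,S}
  [0..1]={C,S,X3}  "bb"  orig:{C,S}
  [1..2]={C,S,X2}  "bc"  orig:{C,S}
  [2..3]={X2}  "cc"  orig:{}
  [3..4]={B,X3,X4,X5}  "cb"  orig:{B}
  [4..5]={C,S,X3}  "bb"  orig:{C,S}
  [5..6]={C,S,X2}  "bc"  orig:{C,S}
  [6..7]={X2}  "cc"  orig:{}
  [0..2]={C,S,X2}  "bbc"  orig:{C,S}
  [1..3]={X2}  "bcc"  orig:{}
  [2..4]={C,S}  "ccb"
  [3..5]={A}  "cbb"
  [4..6]={C,S,X2}  "bbc"  orig:{C,S}
  [5..7]={X2}  "bcc"  orig:{}
  [0..3]={A,X2}  "bbcc"  orig:{A}
  [1..4]={C,S}  "bccb"
  [2..5]={X3,X4,X5}  "ccbb"  orig:{}
  [3..6]={A}  "cbbc"
  [4..7]={A,X2}  "bbcc"  orig:{A}
  [0..4]={C,S}  "bbccb"
  [1..5]={C,S,X3,X4,X5}  "bccbb"  orig:{C,S}
  [2..6]={A}  "ccbbc"
  [3..7]={A}  "cbbcc"
  [0..5]={C,S,X3,X4,X5}  "bbccbb"  orig:{C,S}
  [1..6]={A,C,S,X2}  "bccbbc"  orig:{A,C,S}
  [2..7]={A}  "ccbbcc"
  [0..6]={A,C,S,X2}  "bbccbbc"  orig:{A,C,S}
  [1..7]={A,C,S,X2}  "bccbbcc"  orig:{A,C,S}
  [0..7]={A,C,S,X2}  "bbccbbcc"  orig:{A,C,S}

S ∈ T[0,7] ⇒ YES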